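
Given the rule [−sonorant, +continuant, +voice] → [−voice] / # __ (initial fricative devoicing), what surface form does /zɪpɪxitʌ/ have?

[sɪpɪxitʌ]

/z/ satisfies [−sonorant, +continuant, +voice] and sits in # __. The [−voice] counterpart of the voiced alveolar fricative is /s/. Other segments in /zɪpɪxitʌ/ either fail the structural description or are not in the environment, so the surface form is [sɪpɪxitʌ].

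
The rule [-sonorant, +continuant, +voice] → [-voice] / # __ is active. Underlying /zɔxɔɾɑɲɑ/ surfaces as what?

The only segment in the rule's environment that also matches [-sonorant, +continuant, +voice] is /z/. Applying [-voice] turns the voiced alveolar fricative into /s/ (voiceless alveolar fricative), giving [sɔxɔɾɑɲɑ].

[sɔxɔɾɑɲɑ]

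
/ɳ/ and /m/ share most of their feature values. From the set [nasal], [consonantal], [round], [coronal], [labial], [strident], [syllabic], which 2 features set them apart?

/ɳ/ is the retroflex nasal and /m/ is the bilabial nasal. Both are [+nasal], [+consonantal], [-round], [-strident], [-syllabic]. /ɳ/ is [-labial] while /m/ is [+labial]; /ɳ/ is [+coronal] while /m/ is [-coronal], so the distinguishing features are [labial], [coronal].

[labial], [coronal]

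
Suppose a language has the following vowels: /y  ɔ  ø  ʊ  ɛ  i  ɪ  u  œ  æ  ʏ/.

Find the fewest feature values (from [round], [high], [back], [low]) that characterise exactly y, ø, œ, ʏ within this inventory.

[−back, +round]

/y, ø, œ, ʏ/ are all [−back], [+round], and no other segment in the inventory matches both values. Dropping any one of them over-generates: [+round] alone would also admit /ɔ, ʊ, u/; [−back] alone would also admit /ɛ, i, ɪ, æ/. No other single listed feature picks out exactly this set either, so fewer than two features will not do.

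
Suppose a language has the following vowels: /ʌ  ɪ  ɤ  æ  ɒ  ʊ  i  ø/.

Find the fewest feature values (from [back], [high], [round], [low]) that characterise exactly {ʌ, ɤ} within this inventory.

[+back, −round]

/ʌ, ɤ/ are all [+back], [−round], and no other segment in the inventory matches both values. Dropping any one of them over-generates: [−round] alone would also admit /ɪ, æ, i/; [+back] alone would also admit /ɒ, ʊ/. No other single listed feature picks out exactly this set either, so fewer than two features will not do.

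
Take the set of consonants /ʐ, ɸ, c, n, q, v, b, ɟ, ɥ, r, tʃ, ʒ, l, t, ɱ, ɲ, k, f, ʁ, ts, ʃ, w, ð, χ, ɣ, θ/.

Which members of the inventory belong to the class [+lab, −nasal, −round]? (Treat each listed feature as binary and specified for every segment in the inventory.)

ɸ, v, b, f

First, the [+labial] segments are /ɸ, v, b, ɥ, ɱ, f, w/.
Among these, [−nasal] gives /ɸ, v, b, ɥ, f, w/.
Intersecting with [−round] leaves /ɸ, v, b, f/.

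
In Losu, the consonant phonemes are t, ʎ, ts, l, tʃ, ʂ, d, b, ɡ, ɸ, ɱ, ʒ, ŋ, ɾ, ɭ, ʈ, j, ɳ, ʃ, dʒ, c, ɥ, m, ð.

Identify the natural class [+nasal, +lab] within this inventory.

Eliminate segments failing any feature: /t, ʎ, ts, l, tʃ, ʂ, d, b, ɡ, ɸ, ʒ, ɾ, ɭ, ʈ, j, ʃ, dʒ, c, ɥ, ð/ are [−nasal]; /ŋ, ɳ/ are [−labial]. The remaining /ɱ, m/ satisfy [+nasal], [+labial].

ɱ, m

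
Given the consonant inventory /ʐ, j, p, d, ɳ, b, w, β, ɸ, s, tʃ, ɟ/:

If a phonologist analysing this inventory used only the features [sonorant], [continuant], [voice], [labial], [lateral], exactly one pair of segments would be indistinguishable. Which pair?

/ɟ/ (voiced palatal stop) and /d/ (voiced alveolar stop) are both [−sonorant], [−continuant], [+voice], [−labial], [−lateral], so none of the listed features separates them. (They do differ in [dorsal], which is not among the given features.) Every other pair in the inventory differs on at least one listed feature.

ɟ, d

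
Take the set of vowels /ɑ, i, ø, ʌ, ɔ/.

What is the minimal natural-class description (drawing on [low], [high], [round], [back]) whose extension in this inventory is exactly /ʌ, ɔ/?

/ʌ, ɔ/ are all [−low], [+back], and no other segment in the inventory matches both values. Dropping any one of them over-generates: [+back] alone would also admit /ɑ/; [−low] alone would also admit /i, ø/. No other single listed feature picks out exactly this set either, so fewer than two features will not do.

[−low, +back]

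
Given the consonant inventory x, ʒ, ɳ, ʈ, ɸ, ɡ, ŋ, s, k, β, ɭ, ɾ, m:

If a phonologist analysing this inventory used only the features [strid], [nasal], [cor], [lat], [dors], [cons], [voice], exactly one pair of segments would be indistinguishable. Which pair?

k, x

/k/ (voiceless velar stop) and /x/ (voiceless velar fricative) are both [-strident], [-nasal], [-coronal], [-lateral], [+dorsal], [+consonantal], [-voice], so none of the listed features separates them. (They do differ in [continuant], which is not among the given features.) Every other pair in the inventory differs on at least one listed feature.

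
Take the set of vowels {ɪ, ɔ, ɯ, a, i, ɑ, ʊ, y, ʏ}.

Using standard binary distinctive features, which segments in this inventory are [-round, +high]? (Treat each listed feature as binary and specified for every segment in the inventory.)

Eliminate segments failing any feature: /ɔ, ʊ, y, ʏ/ are [+round]; /a, ɑ/ are [-high]. The remaining /ɪ, ɯ, i/ satisfy [-round], [+high].

ɪ, ɯ, i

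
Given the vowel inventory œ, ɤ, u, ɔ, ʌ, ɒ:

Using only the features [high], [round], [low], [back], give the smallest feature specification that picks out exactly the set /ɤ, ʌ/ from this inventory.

The target set is precisely the extension of [−round] in this inventory.

[−round]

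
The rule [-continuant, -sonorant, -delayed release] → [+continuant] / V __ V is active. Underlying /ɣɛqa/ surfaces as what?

[ɣɛχa]

/q/ satisfies [-continuant, -sonorant, -delayed release] and sits in V __ V. The [+continuant] counterpart of the voiceless uvular stop is /χ/. Other segments in /ɣɛqa/ either fail the structural description or are not in the environment, so the surface form is [ɣɛχa].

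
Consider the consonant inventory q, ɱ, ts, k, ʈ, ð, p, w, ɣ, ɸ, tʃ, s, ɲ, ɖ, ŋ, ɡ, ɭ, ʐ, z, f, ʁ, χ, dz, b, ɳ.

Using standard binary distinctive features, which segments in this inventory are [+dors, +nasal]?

ɲ, ŋ

First, the [+dorsal] segments are /q, k, w, ɣ, ɲ, ŋ, ɡ, ʁ, χ/.
Intersecting with [+nasal] leaves /ɲ, ŋ/.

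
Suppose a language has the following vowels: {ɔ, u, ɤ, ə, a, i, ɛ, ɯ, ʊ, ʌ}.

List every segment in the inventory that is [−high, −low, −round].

First, the [−high] segments are /ɔ, ɤ, ə, a, ɛ, ʌ/.
Then [−low] gives /ɔ, ɤ, ə, ɛ, ʌ/.
Within that set, [−round] leaves /ɤ, ə, ɛ, ʌ/.

ɤ, ə, ɛ, ʌ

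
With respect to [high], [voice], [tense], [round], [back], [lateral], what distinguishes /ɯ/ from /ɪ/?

[back], [tense]

/ɯ/ is the high back unrounded vowel and /ɪ/ is the high front unrounded lax vowel. Both are [+high], [+voice], [−round], [−lateral]. /ɯ/ is [+back] while /ɪ/ is [−back]; /ɯ/ is [+tense] while /ɪ/ is [−tense], so the distinguishing features are [back], [tense].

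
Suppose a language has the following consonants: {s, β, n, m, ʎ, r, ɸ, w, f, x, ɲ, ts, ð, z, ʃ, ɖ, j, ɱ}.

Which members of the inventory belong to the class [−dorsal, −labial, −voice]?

s, ts, ʃ

Among the inventory, the [−dorsal] segments are /s, β, n, m, r, ɸ, f, ts, ð, z, ʃ, ɖ, ɱ/.
Of those, [−labial] gives /s, n, r, ts, ð, z, ʃ, ɖ/.
Then [−voice] leaves /s, ts, ʃ/.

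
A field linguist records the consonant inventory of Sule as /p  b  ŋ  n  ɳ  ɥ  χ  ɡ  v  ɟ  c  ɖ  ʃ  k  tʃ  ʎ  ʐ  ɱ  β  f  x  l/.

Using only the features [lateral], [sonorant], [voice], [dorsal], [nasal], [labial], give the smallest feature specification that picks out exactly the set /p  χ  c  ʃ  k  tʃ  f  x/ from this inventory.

[−voice]

/p, χ, c, ʃ, k, tʃ, f, x/ are exactly the [−voice] segments in the inventory, so a single feature suffices.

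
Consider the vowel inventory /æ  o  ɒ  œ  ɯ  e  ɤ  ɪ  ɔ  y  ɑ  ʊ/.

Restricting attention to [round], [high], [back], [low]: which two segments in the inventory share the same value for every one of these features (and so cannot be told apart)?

ɔ, o

Both /ɔ/ and /o/ are [+round], [−high], [+back], [−low]. Since the list omits [tense] — which does distinguish the mid back rounded lax vowel from the mid back rounded tense vowel — this pair collapses; all other pairs remain distinct.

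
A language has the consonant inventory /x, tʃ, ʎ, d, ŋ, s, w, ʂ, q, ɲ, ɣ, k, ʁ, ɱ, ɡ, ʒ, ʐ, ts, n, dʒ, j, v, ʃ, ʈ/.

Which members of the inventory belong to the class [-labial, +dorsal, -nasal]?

x, ʎ, q, ɣ, k, ʁ, ɡ, j

Checking each segment against [-labial], [+dorsal], [-nasal]: /x/ (voiceless velar fricative), /ʎ/ (palatal lateral approximant), /q/ (voiceless uvular stop), /ɣ/ (voiced velar fricative), /k/ (voiceless velar stop), /ʁ/ (voiced uvular fricative), among others, satisfy every feature; every other segment in the inventory fails at least one.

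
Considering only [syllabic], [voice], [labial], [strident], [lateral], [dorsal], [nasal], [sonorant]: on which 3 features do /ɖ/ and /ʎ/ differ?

[sonorant], [lateral], [dorsal]

The two segments share [-syllabic], [+voice], [-labial], [-strident], [-nasal]. The only features from the list on which they differ: /ɖ/ is [-sonorant] while /ʎ/ is [+sonorant]; /ɖ/ is [-lateral] while /ʎ/ is [+lateral]; /ɖ/ is [-dorsal] while /ʎ/ is [+dorsal].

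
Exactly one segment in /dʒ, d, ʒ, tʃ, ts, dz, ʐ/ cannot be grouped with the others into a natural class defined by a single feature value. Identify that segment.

[strident] groups all but one: /ts, dʒ, ʒ, dz, tʃ, ʐ/ share [+strident] while /d/ (voiced alveolar stop) alone is [−strident]. Removing any other segment would not leave a single-feature class that excludes it.

d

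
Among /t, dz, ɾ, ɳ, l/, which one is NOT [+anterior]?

ɳ

/ɳ/ is the retroflex nasal, which is [−anterior]; the rest — /t, ɾ, l, dz/ — are [+anterior].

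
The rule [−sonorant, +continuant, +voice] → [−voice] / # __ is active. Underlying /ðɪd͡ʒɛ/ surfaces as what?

[θɪd͡ʒɛ]

Only the initial segment /ð/ is both word-initial and matches the structural description. It is a voiced dental fricative, so [−sonorant, +continuant, +voice] holds; changing it to [−voice] with all other features held fixed yields /θ/ (voiceless dental fricative). No other segment meets both the structural description and the environment, so the output is [θɪd͡ʒɛ].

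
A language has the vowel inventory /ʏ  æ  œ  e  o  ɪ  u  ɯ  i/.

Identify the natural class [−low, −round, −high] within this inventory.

e

First, the [−low] segments are /ʏ, œ, e, o, ɪ, u, ɯ, i/.
Within that set, [−round] gives /e, ɪ, ɯ, i/.
Intersecting with [−high] leaves /e/.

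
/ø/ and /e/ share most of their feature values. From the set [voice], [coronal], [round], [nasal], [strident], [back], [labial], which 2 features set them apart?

/ø/ (mid front rounded tense vowel) and /e/ (mid front unrounded tense vowel) agree on [+voice], [-coronal], [-nasal], [-strident], [-back]. They differ on [labial] (/ø/ [+], /e/ [-]), [round] (/ø/ [+], /e/ [-]).

[labial], [round]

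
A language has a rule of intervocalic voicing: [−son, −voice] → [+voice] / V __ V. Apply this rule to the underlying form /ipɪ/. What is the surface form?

/p/ satisfies [−son, −voice] and sits in V __ V. The [+voice] counterpart of the voiceless bilabial stop is /b/. Other segments in /ipɪ/ either fail the structural description or are not in the environment, so the surface form is [ibɪ].

[ibɪ]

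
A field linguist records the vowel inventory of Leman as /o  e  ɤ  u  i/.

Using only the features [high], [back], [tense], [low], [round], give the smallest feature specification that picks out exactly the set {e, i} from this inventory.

[−back]

The target set is precisely the extension of [−back] in this inventory.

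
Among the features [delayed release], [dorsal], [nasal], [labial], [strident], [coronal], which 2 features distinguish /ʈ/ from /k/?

The two segments share [−delayed release], [−nasal], [−labial], [−strident]. The only features from the list on which they differ: /ʈ/ is [+coronal] while /k/ is [−coronal]; /ʈ/ is [−dorsal] while /k/ is [+dorsal].

[coronal], [dorsal]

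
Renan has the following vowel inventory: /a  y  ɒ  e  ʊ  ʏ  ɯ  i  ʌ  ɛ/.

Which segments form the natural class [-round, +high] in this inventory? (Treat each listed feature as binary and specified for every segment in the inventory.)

ɯ, i

Eliminate segments failing any feature: /a, e, ʌ, ɛ/ are [-high]; /y, ɒ, ʊ, ʏ/ are [+round]. The remaining /ɯ, i/ satisfy [-round], [+high].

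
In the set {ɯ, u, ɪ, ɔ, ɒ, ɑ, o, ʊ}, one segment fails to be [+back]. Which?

ɪ

/ʊ, u, o, ɔ, ɒ, ɯ, ɑ/ are all [+back]; /ɪ/ (high front unrounded lax vowel) is [−back].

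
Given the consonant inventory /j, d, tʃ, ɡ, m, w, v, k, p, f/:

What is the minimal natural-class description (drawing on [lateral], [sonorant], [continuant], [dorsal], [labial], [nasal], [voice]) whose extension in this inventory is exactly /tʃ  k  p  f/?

The target set is precisely the extension of [-voice] in this inventory.

[-voice]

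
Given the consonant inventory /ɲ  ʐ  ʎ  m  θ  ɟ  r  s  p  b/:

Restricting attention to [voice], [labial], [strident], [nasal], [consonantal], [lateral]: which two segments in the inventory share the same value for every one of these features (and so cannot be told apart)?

Both /ɟ/ and /r/ are [+voice], [-labial], [-strident], [-nasal], [+consonantal], [-lateral]. Since the list omits [sonorant], [continuant] and [dorsal] — which do distinguish the voiced palatal stop from the alveolar trill — this pair collapses; all other pairs remain distinct.

ɟ, r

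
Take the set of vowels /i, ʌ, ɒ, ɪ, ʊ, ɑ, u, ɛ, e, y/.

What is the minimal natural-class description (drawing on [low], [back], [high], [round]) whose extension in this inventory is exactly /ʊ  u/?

The class [+high], [+back] has exactly /ʊ, u/ as its extension in this inventory. No smaller conjunction from the listed features achieves this: [+back] alone would also admit /ʌ, ɒ, ɑ/; [+high] alone would also admit /i, ɪ, y/; and checking the remaining single features turns up none with this extension.

[+high, +back]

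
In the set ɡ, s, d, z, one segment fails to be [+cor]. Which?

ɡ

/ɡ/ is the voiced velar stop, which is [−coronal]; the rest — /s, z, d/ — are [+coronal].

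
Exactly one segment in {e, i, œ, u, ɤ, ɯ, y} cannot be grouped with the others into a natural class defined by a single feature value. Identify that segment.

The remaining segments after removing /œ/ share [+tense]; /œ/ (mid front rounded lax vowel) is [-tense]. For every other candidate removal, the leftover set fails to share any single feature value that the removed segment lacks.

œ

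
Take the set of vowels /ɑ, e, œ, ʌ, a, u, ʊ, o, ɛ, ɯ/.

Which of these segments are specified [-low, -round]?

e, ʌ, ɛ, ɯ

Eliminate segments failing any feature: /ɑ, a/ are [+low]; /œ, u, ʊ, o/ are [+round]. The remaining /e, ʌ, ɛ, ɯ/ satisfy [-low], [-round].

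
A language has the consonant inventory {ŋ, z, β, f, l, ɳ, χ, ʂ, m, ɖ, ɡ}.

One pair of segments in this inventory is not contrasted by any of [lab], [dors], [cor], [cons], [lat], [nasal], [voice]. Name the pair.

z, ɖ

/z/ (voiced alveolar fricative) and /ɖ/ (voiced retroflex stop) are both [−labial], [−dorsal], [+coronal], [+consonantal], [−lateral], [−nasal], [+voice], so none of the listed features separates them. (They do differ in [continuant], [strident] and [anterior], which are not among the given features.) Every other pair in the inventory differs on at least one listed feature.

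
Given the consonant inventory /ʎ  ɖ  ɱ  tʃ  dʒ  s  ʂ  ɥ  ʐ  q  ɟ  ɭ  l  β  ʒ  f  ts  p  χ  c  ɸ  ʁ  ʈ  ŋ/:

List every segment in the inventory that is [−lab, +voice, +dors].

ʎ, ɟ, ʁ, ŋ

The [−labial] segments are /ʎ, ɖ, tʃ, dʒ, s, ʂ, ʐ, q, ɟ, ɭ, l, ʒ, ts, χ, c, ʁ, ʈ, ŋ/.
Within that set, [+voice] gives /ʎ, ɖ, dʒ, ʐ, ɟ, ɭ, l, ʒ, ʁ, ŋ/.
Among these, [+dorsal] leaves /ʎ, ɟ, ʁ, ŋ/.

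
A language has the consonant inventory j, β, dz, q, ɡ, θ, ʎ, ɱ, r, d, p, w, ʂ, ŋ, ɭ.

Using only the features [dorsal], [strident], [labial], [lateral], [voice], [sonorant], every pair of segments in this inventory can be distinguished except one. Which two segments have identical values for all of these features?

/ŋ/ (velar nasal) and /j/ (palatal glide) are both [+dorsal], [−strident], [−labial], [−lateral], [+voice], [+sonorant], so none of the listed features separates them. (They do differ in [nasal], [continuant] and [back], which are not among the given features.) Every other pair in the inventory differs on at least one listed feature.

ŋ, j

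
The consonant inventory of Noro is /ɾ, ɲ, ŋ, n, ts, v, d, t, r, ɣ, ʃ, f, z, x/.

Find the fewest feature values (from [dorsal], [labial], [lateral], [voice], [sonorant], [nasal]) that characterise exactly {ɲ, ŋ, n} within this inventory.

[+nasal]

/ɲ, ŋ, n/ are exactly the [+nasal] segments in the inventory, so a single feature suffices.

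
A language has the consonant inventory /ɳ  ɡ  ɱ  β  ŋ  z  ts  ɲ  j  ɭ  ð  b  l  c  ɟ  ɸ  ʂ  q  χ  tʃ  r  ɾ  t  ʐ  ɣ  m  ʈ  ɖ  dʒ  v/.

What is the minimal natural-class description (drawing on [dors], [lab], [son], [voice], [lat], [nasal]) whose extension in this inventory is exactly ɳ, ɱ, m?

[+nasal, -dors]

Every target segment is [+nasal], [-dorsal]; each remaining inventory member fails at least one of these. Each conjunct is needed — [-dorsal] alone would also admit /β, z, ts, ɭ, …/; [+nasal] alone would also admit /ŋ, ɲ/ — and no other single listed feature has exactly this extension, so two is the minimum.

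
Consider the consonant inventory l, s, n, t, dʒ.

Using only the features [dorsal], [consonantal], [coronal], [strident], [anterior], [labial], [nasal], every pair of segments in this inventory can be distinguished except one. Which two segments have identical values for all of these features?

On the given features, /t/ and /l/ have an identical profile: [−dorsal], [+consonantal], [+coronal], [−strident], [+anterior], [−labial], [−nasal]. No other two segments in the inventory coincide on all 7 features. (They do differ in [sonorant], [voice] and [lateral], which are not among the given features.)

t, l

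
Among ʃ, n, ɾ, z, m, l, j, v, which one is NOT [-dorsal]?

/j/ is the palatal glide, which is [+dorsal]; the rest — /n, v, m, z, l, ʃ, ɾ/ — are [-dorsal].

j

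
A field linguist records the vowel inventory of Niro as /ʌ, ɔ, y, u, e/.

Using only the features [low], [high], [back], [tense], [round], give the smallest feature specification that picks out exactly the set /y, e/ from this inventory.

/y, e/ are exactly the [−back] segments in the inventory, so a single feature suffices.

[−back]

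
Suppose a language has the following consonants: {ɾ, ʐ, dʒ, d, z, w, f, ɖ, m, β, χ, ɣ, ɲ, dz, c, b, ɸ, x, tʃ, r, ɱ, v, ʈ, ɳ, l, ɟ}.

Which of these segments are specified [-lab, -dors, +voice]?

ɾ, ʐ, dʒ, d, z, ɖ, dz, r, ɳ, l

Among the inventory, the [-labial] segments are /ɾ, ʐ, dʒ, d, z, ɖ, χ, ɣ, ɲ, dz, c, x, tʃ, r, ʈ, ɳ, l, ɟ/.
Among these, [-dorsal] gives /ɾ, ʐ, dʒ, d, z, ɖ, dz, tʃ, r, ʈ, ɳ, l/.
Among these, [+voice] leaves /ɾ, ʐ, dʒ, d, z, ɖ, dz, r, ɳ, l/.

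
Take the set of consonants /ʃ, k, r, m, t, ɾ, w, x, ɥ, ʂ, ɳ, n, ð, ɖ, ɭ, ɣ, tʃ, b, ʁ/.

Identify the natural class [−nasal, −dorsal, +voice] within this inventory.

The [−nasal] segments are /ʃ, k, r, t, ɾ, w, x, ɥ, ʂ, ð, ɖ, ɭ, ɣ, tʃ, b, ʁ/.
Then [−dorsal] gives /ʃ, r, t, ɾ, ʂ, ð, ɖ, ɭ, tʃ, b/.
Then [+voice] leaves /r, ɾ, ð, ɖ, ɭ, b/.

r, ɾ, ð, ɖ, ɭ, b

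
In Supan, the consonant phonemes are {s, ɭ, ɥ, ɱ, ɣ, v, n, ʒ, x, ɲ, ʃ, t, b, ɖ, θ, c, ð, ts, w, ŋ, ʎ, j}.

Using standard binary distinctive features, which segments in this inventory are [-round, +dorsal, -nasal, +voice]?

ɣ, ʎ, j

Eliminate segments failing any feature: /s, ɭ, ɱ, v, n, ʒ, ʃ, t, b, ɖ, θ, ð, ts/ are [-dorsal]; /ɥ, w/ are [+round]; /x, c/ are [-voice]; /ɲ, ŋ/ are [+nasal]. The remaining /ɣ, ʎ, j/ satisfy [-round], [+dorsal], [-nasal], [+voice].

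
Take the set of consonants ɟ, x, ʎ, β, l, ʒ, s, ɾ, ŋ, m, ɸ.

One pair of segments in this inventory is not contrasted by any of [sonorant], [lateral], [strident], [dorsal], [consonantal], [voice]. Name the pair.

On the given features, /m/ and /ɾ/ have an identical profile: [+sonorant], [−lateral], [−strident], [−dorsal], [+consonantal], [+voice]. No other two segments in the inventory coincide on all 6 features. (They do differ in [nasal], [labial] and [coronal], which are not among the given features.)

m, ɾ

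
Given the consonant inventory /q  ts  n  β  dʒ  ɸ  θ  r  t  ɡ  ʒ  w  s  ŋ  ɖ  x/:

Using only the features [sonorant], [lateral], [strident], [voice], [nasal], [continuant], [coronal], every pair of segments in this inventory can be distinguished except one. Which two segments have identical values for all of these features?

/ɸ/ (voiceless bilabial fricative) and /x/ (voiceless velar fricative) are both [-sonorant], [-lateral], [-strident], [-voice], [-nasal], [+continuant], [-coronal], so none of the listed features separates them. (They do differ in [labial] and [dorsal], which are not among the given features.) Every other pair in the inventory differs on at least one listed feature.

ɸ, x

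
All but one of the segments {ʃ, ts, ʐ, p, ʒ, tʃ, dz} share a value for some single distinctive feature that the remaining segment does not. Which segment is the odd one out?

[strident] (equivalently [labial], [coronal]) groups all but one: /ʒ, dz, ʃ, ʐ, ts, tʃ/ share [+strident] while /p/ (voiceless bilabial stop) alone is [−strident]. Removing any other segment would not leave a single-feature class that excludes it.

p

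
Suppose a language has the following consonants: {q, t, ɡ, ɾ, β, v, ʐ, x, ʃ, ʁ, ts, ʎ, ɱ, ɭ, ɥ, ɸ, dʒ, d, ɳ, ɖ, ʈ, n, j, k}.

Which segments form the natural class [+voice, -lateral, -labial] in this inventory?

Among the inventory, the [+voice] segments are /ɡ, ɾ, β, v, ʐ, ʁ, ʎ, ɱ, ɭ, ɥ, dʒ, d, ɳ, ɖ, n, j/.
Within that set, [-lateral] gives /ɡ, ɾ, β, v, ʐ, ʁ, ɱ, ɥ, dʒ, d, ɳ, ɖ, n, j/.
Of those, [-labial] leaves /ɡ, ɾ, ʐ, ʁ, dʒ, d, ɳ, ɖ, n, j/.

ɡ, ɾ, ʐ, ʁ, dʒ, d, ɳ, ɖ, n, j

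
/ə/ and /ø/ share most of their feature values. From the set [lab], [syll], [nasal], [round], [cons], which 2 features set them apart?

[labial], [round]

/ə/ is the mid central vowel (schwa) and /ø/ is the mid front rounded tense vowel. Both are [+syllabic], [−nasal], [−consonantal]. /ə/ is [−labial] while /ø/ is [+labial]; /ə/ is [−round] while /ø/ is [+round], so the distinguishing features are [labial], [round].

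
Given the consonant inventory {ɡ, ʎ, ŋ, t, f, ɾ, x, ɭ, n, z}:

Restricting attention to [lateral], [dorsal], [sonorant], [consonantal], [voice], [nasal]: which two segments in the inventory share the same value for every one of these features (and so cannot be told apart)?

Both /t/ and /f/ are [-lateral], [-dorsal], [-sonorant], [+consonantal], [-voice], [-nasal]. Since the list omits [continuant], [labial] and [coronal] — which do distinguish the voiceless alveolar stop from the voiceless labiodental fricative — this pair collapses; all other pairs remain distinct.

t, f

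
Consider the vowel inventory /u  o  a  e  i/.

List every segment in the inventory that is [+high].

u, i

The feature [high] marks segments produced with the tongue body raised. In this inventory /u, i/ have that property, so they are [+high]; /o, a, e/ are [−high].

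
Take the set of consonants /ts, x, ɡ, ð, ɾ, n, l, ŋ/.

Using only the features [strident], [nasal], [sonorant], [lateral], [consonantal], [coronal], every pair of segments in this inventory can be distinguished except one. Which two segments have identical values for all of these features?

Both /ɡ/ and /x/ are [-strident], [-nasal], [-sonorant], [-lateral], [+consonantal], [-coronal]. Since the list omits [voice] and [continuant] — which do distinguish the voiced velar stop from the voiceless velar fricative — this pair collapses; all other pairs remain distinct.

ɡ, x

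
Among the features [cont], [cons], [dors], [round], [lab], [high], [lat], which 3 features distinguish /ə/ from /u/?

The two segments share [+continuant], [-consonantal], [+dorsal], [-lateral]. The only features from the list on which they differ: /ə/ is [-labial] while /u/ is [+labial]; /ə/ is [-round] while /u/ is [+round]; /ə/ is [-high] while /u/ is [+high].

[labial], [round], [high]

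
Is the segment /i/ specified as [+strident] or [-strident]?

[-strident]

/i/ is the high front unrounded tense vowel, hence [-strident].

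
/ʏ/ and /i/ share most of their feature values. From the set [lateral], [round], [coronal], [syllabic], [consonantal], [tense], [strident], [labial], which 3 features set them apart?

/ʏ/ (high front rounded lax vowel) and /i/ (high front unrounded tense vowel) agree on [−lateral], [−coronal], [+syllabic], [−consonantal], [−strident]. They differ on [labial] (/ʏ/ [+], /i/ [−]), [round] (/ʏ/ [+], /i/ [−]), [tense] (/ʏ/ [−], /i/ [+]).

[labial], [round], [tense]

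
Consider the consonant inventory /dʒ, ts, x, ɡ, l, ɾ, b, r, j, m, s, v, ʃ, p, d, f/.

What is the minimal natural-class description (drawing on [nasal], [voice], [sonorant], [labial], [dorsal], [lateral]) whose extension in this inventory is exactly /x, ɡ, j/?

[+dorsal]

The target set is precisely the extension of [+dorsal] in this inventory.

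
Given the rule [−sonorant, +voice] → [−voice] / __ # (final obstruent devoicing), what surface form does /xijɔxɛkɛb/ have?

/b/ satisfies [−sonorant, +voice] and sits in __ #. The [−voice] counterpart of the voiced bilabial stop is /p/. Other segments in /xijɔxɛkɛb/ either fail the structural description or are not in the environment, so the surface form is [xijɔxɛkɛp].

[xijɔxɛkɛp]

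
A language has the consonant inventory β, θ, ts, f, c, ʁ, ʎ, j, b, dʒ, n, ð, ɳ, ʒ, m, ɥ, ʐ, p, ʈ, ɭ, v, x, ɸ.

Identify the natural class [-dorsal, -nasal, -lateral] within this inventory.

β, θ, ts, f, b, dʒ, ð, ʒ, ʐ, p, ʈ, v, ɸ

Checking each segment against [-dorsal], [-nasal], [-lateral]: /β/ (voiced bilabial fricative), /θ/ (voiceless dental fricative), /ts/ (voiceless alveolar affricate), /f/ (voiceless labiodental fricative), /b/ (voiced bilabial stop), /dʒ/ (voiced postalveolar affricate), among others, satisfy every feature; every other segment in the inventory fails at least one.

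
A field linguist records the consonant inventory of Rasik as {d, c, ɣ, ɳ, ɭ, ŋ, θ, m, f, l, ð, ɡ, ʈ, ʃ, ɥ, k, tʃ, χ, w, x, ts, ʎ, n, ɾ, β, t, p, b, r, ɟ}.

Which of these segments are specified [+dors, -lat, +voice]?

Checking each segment against [+dorsal], [-lateral], [+voice]: /ɣ/ (voiced velar fricative), /ŋ/ (velar nasal), /ɡ/ (voiced velar stop), /ɥ/ (labial-palatal glide), /w/ (labial-velar glide), /ɟ/ (voiced palatal stop) satisfy every feature; every other segment in the inventory fails at least one.

ɣ, ŋ, ɡ, ɥ, w, ɟ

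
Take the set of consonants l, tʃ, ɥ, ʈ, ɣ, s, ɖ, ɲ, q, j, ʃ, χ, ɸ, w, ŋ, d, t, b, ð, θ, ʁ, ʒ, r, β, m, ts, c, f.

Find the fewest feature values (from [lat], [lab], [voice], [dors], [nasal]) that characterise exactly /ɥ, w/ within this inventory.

/ɥ, w/ are all [+labial], [+dorsal], and no other segment in the inventory matches both values. Dropping any one of them over-generates: [+dorsal] alone would also admit /ɣ, ɲ, q, j, …/; [+labial] alone would also admit /ɸ, b, β, m, …/. No other single listed feature picks out exactly this set either, so fewer than two features will not do.

[+lab, +dors]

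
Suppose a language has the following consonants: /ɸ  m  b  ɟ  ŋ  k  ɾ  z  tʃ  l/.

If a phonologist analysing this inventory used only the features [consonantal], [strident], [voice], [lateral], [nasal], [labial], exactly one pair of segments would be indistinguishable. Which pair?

On the given features, /ɾ/ and /ɟ/ have an identical profile: [+consonantal], [-strident], [+voice], [-lateral], [-nasal], [-labial]. No other two segments in the inventory coincide on all 6 features. (They do differ in [sonorant] and [dorsal], which are not among the given features.)

ɾ, ɟ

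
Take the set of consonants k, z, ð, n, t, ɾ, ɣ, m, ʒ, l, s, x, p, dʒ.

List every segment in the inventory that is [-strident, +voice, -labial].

Eliminate segments failing any feature: /k, t, x, p/ are [-voice]; /z, ʒ, s, dʒ/ are [+strident]; /m/ is [+labial]. The remaining /ð, n, ɾ, ɣ, l/ satisfy [-strident], [+voice], [-labial].

ð, n, ɾ, ɣ, l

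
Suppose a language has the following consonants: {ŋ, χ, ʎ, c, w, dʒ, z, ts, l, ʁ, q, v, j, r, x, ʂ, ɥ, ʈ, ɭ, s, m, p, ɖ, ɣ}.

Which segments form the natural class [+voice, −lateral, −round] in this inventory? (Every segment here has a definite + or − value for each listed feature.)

Checking each segment against [+voice], [−lateral], [−round]: /ŋ/ (velar nasal), /dʒ/ (voiced postalveolar affricate), /z/ (voiced alveolar fricative), /ʁ/ (voiced uvular fricative), /v/ (voiced labiodental fricative), /j/ (palatal glide), among others, satisfy every feature; every other segment in the inventory fails at least one.

ŋ, dʒ, z, ʁ, v, j, r, m, ɖ, ɣ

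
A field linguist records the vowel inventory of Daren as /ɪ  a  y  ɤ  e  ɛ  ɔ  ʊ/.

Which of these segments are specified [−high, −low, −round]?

ɤ, e, ɛ

Eliminate segments failing any feature: /ɪ, y, ʊ/ are [+high]; /a/ is [+low]; /ɔ/ is [+round]. The remaining /ɤ, e, ɛ/ satisfy [−high], [−low], [−round].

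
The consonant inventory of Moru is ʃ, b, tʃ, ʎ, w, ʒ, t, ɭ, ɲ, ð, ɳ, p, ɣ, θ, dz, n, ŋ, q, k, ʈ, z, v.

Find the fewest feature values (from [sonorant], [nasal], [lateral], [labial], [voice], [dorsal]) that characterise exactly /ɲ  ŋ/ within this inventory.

[+nasal, +dorsal]

The class [+nasal], [+dorsal] has exactly /ɲ, ŋ/ as its extension in this inventory. No smaller conjunction from the listed features achieves this: [+dorsal] alone would also admit /ʎ, w, ɣ, q, …/; [+nasal] alone would also admit /ɳ, n/; and checking the remaining single features turns up none with this extension.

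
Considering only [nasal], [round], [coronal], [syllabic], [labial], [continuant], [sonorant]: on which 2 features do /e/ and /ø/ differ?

[labial], [round]

/e/ is the mid front unrounded tense vowel and /ø/ is the mid front rounded tense vowel. Both are [-nasal], [-coronal], [+syllabic], [+continuant], [+sonorant]. /e/ is [-labial] while /ø/ is [+labial]; /e/ is [-round] while /ø/ is [+round], so the distinguishing features are [labial], [round].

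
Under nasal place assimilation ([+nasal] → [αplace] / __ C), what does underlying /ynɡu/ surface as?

/n/ sits before the [+dorsal] consonant /ɡ/, so it takes on [+dorsal] and surfaces as /ŋ/. The rest of the form is unaffected: [yŋɡu].

[yŋɡu]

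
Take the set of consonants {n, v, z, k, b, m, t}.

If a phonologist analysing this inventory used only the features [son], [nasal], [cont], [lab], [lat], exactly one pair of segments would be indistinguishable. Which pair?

/t/ (voiceless alveolar stop) and /k/ (voiceless velar stop) are both [−sonorant], [−nasal], [−continuant], [−labial], [−lateral], so none of the listed features separates them. (They do differ in [coronal] and [dorsal], which are not among the given features.) Every other pair in the inventory differs on at least one listed feature.

t, k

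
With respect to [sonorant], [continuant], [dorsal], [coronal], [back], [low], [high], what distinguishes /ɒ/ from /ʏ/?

[high], [low], [back]

/ɒ/ (low back rounded vowel) and /ʏ/ (high front rounded lax vowel) agree on [+sonorant], [+continuant], [+dorsal], [-coronal]. They differ on [high] (/ɒ/ [-], /ʏ/ [+]), [low] (/ɒ/ [+], /ʏ/ [-]), [back] (/ɒ/ [+], /ʏ/ [-]).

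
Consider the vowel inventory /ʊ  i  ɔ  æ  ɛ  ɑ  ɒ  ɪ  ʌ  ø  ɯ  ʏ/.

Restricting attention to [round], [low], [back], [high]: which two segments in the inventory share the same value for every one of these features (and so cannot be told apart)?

Both /i/ and /ɪ/ are [−round], [−low], [−back], [+high]. Since the list omits [tense] — which does distinguish the high front unrounded tense vowel from the high front unrounded lax vowel — this pair collapses; all other pairs remain distinct.

i, ɪ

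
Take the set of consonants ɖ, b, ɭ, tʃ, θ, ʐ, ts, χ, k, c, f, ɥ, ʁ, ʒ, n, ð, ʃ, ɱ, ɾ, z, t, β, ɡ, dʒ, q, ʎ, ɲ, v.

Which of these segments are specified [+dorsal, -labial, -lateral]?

Checking each segment against [+dorsal], [-labial], [-lateral]: /χ/ (voiceless uvular fricative), /k/ (voiceless velar stop), /c/ (voiceless palatal stop), /ʁ/ (voiced uvular fricative), /ɡ/ (voiced velar stop), /q/ (voiceless uvular stop), among others, satisfy every feature; every other segment in the inventory fails at least one.

χ, k, c, ʁ, ɡ, q, ɲ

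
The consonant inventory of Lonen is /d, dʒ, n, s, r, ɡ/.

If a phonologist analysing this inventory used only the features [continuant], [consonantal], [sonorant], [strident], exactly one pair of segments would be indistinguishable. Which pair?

Both /d/ and /ɡ/ are [−continuant], [+consonantal], [−sonorant], [−strident]. Since the list omits [coronal] and [dorsal] — which do distinguish the voiced alveolar stop from the voiced velar stop — this pair collapses; all other pairs remain distinct.

d, ɡ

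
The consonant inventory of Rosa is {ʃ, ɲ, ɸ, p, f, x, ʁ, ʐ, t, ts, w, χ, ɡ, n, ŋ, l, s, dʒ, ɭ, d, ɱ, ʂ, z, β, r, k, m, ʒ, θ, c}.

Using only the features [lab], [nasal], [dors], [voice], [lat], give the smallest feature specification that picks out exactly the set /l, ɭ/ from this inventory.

Every target segment is [+lateral] and no other inventory member is, so one feature is enough.

[+lat]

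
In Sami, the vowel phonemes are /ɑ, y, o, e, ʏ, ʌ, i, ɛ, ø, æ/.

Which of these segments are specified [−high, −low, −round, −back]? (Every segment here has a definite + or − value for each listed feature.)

Checking each segment against [−high], [−low], [−round], [−back]: /e/ (mid front unrounded tense vowel), /ɛ/ (mid front unrounded lax vowel) satisfy every feature; every other segment in the inventory fails at least one.

e, ɛ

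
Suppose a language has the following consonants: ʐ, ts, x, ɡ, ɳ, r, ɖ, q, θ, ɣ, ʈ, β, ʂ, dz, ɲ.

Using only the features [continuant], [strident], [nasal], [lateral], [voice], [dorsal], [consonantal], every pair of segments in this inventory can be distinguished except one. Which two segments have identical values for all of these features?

Both /r/ and /β/ are [+continuant], [−strident], [−nasal], [−lateral], [+voice], [−dorsal], [+consonantal]. Since the list omits [sonorant], [labial] and [coronal] — which do distinguish the alveolar trill from the voiced bilabial fricative — this pair collapses; all other pairs remain distinct.

r, β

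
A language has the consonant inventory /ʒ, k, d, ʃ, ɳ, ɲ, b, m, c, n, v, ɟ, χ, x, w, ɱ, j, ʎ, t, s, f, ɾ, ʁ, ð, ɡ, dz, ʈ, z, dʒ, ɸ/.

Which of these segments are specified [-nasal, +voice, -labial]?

ʒ, d, ɟ, j, ʎ, ɾ, ʁ, ð, ɡ, dz, z, dʒ

Eliminate segments failing any feature: /k, ʃ, c, χ, x, t, s, f, ʈ, ɸ/ are [-voice]; /ɳ, ɲ, m, n, ɱ/ are [+nasal]; /b, v, w/ are [+labial]. The remaining /ʒ, d, ɟ, j, ʎ, ɾ, ʁ, ð, ɡ, dz, z, dʒ/ satisfy [-nasal], [+voice], [-labial].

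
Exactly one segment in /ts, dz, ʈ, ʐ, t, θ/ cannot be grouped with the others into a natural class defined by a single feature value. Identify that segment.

θ

[distributed] groups all but one: /ʈ, dz, t, ʐ, ts/ share [−distributed] while /θ/ (voiceless dental fricative) alone is [+distributed]. Removing any other segment would not leave a single-feature class that excludes it.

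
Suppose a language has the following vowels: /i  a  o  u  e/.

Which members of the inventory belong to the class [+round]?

The [+round] segments here are /o, u/; the remaining /i, a, e/ are [-round].

o, u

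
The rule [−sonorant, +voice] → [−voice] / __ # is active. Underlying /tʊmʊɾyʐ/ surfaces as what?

[tʊmʊɾyʂ]

/ʐ/ satisfies [−sonorant, +voice] and sits in __ #. The [−voice] counterpart of the voiced retroflex fricative is /ʂ/. Other segments in /tʊmʊɾyʐ/ either fail the structural description or are not in the environment, so the surface form is [tʊmʊɾyʂ].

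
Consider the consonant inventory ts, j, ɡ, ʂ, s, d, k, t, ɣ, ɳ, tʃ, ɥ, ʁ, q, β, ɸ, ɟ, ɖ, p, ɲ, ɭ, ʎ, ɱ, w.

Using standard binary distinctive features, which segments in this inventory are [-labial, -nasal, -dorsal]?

First, the [-labial] segments are /ts, j, ɡ, ʂ, s, d, k, t, ɣ, ɳ, tʃ, ʁ, q, ɟ, ɖ, ɲ, ɭ, ʎ/.
Of those, [-nasal] gives /ts, j, ɡ, ʂ, s, d, k, t, ɣ, tʃ, ʁ, q, ɟ, ɖ, ɭ, ʎ/.
Within that set, [-dorsal] leaves /ts, ʂ, s, d, t, tʃ, ɖ, ɭ/.

ts, ʂ, s, d, t, tʃ, ɖ, ɭ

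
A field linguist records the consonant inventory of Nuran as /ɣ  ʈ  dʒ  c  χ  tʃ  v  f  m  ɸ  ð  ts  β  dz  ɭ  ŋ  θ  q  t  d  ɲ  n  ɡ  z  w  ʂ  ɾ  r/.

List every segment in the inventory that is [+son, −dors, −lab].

Among the inventory, the [+sonorant] segments are /m, ɭ, ŋ, ɲ, n, w, ɾ, r/.
Within that set, [−dorsal] gives /m, ɭ, n, ɾ, r/.
Intersecting with [−labial] leaves /ɭ, n, ɾ, r/.

ɭ, n, ɾ, r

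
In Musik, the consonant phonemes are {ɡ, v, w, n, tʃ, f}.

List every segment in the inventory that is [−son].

ɡ, v, tʃ, f

The [−sonorant] segments here are /ɡ, v, tʃ, f/; the remaining /w, n/ are [+sonorant].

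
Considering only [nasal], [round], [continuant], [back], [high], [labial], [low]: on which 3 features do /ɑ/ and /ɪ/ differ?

[high], [low], [back]

/ɑ/ (low back unrounded vowel) and /ɪ/ (high front unrounded lax vowel) agree on [−nasal], [−round], [+continuant], [−labial]. They differ on [high] (/ɑ/ [−], /ɪ/ [+]), [low] (/ɑ/ [+], /ɪ/ [−]), [back] (/ɑ/ [+], /ɪ/ [−]).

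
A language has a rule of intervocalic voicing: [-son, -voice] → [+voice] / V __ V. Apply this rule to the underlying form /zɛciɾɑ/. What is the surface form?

/c/ satisfies [-son, -voice] and sits in V __ V. The [+voice] counterpart of the voiceless palatal stop is /ɟ/. Other segments in /zɛciɾɑ/ either fail the structural description or are not in the environment, so the surface form is [zɛɟiɾɑ].

[zɛɟiɾɑ]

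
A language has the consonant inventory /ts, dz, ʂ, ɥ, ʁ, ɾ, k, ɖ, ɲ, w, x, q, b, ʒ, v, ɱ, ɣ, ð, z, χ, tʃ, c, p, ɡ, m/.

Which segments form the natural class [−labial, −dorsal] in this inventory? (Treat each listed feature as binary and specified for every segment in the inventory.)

Among the inventory, the [−labial] segments are /ts, dz, ʂ, ʁ, ɾ, k, ɖ, ɲ, x, q, ʒ, ɣ, ð, z, χ, tʃ, c, ɡ/.
Then [−dorsal] leaves /ts, dz, ʂ, ɾ, ɖ, ʒ, ð, z, tʃ/.

ts, dz, ʂ, ɾ, ɖ, ʒ, ð, z, tʃ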